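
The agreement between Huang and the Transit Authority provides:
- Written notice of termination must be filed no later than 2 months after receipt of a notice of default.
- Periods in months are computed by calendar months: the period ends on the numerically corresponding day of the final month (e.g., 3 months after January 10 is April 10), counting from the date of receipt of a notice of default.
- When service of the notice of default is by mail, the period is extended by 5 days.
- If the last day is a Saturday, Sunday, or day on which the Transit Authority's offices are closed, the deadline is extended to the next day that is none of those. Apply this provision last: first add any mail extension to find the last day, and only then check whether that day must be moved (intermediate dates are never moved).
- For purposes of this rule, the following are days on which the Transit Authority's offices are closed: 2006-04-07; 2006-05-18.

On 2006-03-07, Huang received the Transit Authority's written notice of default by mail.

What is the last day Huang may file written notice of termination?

2 months after 2006-03-07 is May 7, 2006.
Service was by mail, adding 5 days: May 7, 2006 + 5 days = May 12, 2006.
May 12, 2006 is a Friday and not a day on which the Transit Authority's offices are closed, so no extension applies.

May 12, 2006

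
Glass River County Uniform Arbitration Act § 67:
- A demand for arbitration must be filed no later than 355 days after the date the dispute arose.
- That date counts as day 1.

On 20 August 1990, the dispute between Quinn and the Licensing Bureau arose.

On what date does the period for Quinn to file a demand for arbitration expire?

August 9, 1991

Counting 20 August 1990 as day 1, day 355 is August 9, 1991.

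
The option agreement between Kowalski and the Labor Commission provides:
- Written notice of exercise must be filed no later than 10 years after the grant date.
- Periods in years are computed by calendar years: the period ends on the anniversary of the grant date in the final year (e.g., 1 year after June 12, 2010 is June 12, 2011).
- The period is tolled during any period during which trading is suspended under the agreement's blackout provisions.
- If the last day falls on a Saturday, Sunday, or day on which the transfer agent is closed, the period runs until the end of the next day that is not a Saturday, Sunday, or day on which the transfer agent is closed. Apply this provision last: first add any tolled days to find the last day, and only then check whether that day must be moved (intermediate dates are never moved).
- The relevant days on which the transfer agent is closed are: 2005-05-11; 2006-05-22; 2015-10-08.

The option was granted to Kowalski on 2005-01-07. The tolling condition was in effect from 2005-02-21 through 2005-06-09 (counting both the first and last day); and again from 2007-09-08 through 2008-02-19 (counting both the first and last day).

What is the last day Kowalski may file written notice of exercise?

10 years after 2005-01-07 is January 7, 2015.
From February 21, 2005 through June 9, 2005 inclusive is 109 days; tolling adds 109 days: January 7, 2015 + 109 days = April 26, 2015.
From September 8, 2007 through February 19, 2008 inclusive is 165 days; tolling adds 165 days: April 26, 2015 + 165 days = October 8, 2015.
October 8, 2015 is a listed holiday. The next qualifying day is October 9, 2015.

October 9, 2015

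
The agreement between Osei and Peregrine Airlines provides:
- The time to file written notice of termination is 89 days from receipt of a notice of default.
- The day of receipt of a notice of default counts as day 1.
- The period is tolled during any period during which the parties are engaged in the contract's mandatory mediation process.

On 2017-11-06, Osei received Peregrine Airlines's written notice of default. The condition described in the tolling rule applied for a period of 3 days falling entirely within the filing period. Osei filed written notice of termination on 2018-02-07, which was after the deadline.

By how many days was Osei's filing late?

Counting 2017-11-06 as day 1, day 89 is February 2, 2018.
Tolling adds 3 days: February 2, 2018 + 3 days = February 5, 2018.
The deadline is February 5, 2018; from February 5, 2018 to February 7, 2018 is 2 days.

2 days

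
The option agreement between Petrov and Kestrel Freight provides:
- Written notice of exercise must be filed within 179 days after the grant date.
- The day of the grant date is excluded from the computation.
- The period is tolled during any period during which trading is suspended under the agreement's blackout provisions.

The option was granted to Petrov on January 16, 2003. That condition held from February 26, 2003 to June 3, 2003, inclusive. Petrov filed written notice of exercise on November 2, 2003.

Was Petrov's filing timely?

179 days after January 16, 2003 is July 14, 2003.
From February 26, 2003 through June 3, 2003 inclusive is 98 days; tolling adds 98 days: July 14, 2003 + 98 days = October 20, 2003.
The deadline is October 20, 2003; the filing on November 2, 2003 is after that date.

No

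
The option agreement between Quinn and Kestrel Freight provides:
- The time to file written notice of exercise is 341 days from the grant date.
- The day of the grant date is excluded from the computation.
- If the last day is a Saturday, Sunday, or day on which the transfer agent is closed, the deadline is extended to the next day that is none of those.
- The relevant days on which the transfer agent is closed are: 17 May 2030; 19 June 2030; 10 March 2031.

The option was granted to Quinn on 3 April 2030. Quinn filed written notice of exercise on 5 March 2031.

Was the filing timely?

Yes

341 days after 3 April 2030 is March 10, 2031.
March 10, 2031 is a listed holiday. The next qualifying day is March 11, 2031.
The deadline is March 11, 2031; the filing on March 5, 2031 is on or before that date.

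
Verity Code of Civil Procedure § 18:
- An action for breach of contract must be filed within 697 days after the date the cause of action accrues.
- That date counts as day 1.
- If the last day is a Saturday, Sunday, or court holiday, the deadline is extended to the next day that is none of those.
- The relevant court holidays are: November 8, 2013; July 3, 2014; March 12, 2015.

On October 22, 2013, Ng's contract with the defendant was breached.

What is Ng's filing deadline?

September 18, 2015

Counting October 22, 2013 as day 1, day 697 is September 18, 2015.
September 18, 2015 is a Friday and not a court holiday, so no extension applies.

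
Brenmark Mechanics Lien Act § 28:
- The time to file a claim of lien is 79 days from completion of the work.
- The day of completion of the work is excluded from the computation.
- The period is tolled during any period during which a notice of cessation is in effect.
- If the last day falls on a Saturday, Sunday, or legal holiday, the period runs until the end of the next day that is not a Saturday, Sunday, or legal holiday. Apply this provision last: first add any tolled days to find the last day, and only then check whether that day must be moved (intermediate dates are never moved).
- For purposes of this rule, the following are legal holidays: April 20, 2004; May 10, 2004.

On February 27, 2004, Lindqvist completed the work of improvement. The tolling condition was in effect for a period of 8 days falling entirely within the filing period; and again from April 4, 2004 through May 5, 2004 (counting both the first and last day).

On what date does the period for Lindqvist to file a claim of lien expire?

79 days after February 27, 2004 is May 16, 2004.
Tolling adds 8 days: May 16, 2004 + 8 days = May 24, 2004.
From April 4, 2004 through May 5, 2004 inclusive is 32 days; tolling adds 32 days: May 24, 2004 + 32 days = June 25, 2004.
June 25, 2004 is a Friday and not a legal holiday, so no extension applies.

June 25, 2004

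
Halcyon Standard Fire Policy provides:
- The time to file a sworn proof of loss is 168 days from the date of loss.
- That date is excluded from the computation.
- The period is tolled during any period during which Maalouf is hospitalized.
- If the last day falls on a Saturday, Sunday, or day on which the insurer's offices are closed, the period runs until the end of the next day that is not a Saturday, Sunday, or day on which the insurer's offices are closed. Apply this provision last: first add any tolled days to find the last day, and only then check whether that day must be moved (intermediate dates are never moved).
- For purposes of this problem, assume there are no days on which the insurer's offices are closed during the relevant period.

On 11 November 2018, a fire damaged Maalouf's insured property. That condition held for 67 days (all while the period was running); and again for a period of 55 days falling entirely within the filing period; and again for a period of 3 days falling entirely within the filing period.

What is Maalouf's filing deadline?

September 2, 2019

168 days after 11 November 2018 is April 28, 2019.
Tolling adds 67 days: April 28, 2019 + 67 days = July 4, 2019.
Tolling adds 55 days: July 4, 2019 + 55 days = August 28, 2019.
Tolling adds 3 days: August 28, 2019 + 3 days = August 31, 2019.
August 31, 2019 is Saturday; September 1, 2019 is Sunday. The next qualifying day is September 2, 2019.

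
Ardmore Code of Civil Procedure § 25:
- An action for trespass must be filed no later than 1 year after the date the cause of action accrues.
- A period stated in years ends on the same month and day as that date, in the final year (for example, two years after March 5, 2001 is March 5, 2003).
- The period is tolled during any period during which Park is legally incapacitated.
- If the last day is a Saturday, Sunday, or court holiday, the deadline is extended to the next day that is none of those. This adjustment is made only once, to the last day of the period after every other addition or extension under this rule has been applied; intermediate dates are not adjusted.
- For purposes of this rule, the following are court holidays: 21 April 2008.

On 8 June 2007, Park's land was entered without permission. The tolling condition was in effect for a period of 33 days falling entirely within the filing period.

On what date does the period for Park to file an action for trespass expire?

1 year after 8 June 2007 is June 8, 2008.
Tolling adds 33 days: June 8, 2008 + 33 days = July 11, 2008.
July 11, 2008 is a Friday and not a court holiday, so no extension applies.

July 11, 2008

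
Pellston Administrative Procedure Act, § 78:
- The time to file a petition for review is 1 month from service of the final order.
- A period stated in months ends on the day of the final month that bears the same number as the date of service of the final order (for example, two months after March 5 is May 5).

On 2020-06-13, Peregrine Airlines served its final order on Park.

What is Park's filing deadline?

July 13, 2020

1 month after 2020-06-13 is July 13, 2020.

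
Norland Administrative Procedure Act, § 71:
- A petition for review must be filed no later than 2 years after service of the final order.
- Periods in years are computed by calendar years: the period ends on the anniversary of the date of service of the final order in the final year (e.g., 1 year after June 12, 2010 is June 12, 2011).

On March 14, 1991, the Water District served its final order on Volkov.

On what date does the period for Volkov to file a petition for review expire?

2 years after March 14, 1991 is March 14, 1993.

March 14, 1993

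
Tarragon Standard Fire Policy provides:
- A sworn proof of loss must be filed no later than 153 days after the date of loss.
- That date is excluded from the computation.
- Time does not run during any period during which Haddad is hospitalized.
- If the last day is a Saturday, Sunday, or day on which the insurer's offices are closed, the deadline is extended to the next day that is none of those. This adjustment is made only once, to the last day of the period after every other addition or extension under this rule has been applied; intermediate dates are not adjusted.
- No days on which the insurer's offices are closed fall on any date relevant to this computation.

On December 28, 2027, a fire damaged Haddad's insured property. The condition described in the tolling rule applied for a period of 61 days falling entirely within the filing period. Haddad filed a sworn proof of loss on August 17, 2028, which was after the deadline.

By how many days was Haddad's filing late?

17 days

153 days after December 28, 2027 is May 29, 2028.
Tolling adds 61 days: May 29, 2028 + 61 days = July 29, 2028.
July 29, 2028 is Saturday; July 30, 2028 is Sunday. The next qualifying day is July 31, 2028.
The deadline is July 31, 2028; from July 31, 2028 to August 17, 2028 is 17 days.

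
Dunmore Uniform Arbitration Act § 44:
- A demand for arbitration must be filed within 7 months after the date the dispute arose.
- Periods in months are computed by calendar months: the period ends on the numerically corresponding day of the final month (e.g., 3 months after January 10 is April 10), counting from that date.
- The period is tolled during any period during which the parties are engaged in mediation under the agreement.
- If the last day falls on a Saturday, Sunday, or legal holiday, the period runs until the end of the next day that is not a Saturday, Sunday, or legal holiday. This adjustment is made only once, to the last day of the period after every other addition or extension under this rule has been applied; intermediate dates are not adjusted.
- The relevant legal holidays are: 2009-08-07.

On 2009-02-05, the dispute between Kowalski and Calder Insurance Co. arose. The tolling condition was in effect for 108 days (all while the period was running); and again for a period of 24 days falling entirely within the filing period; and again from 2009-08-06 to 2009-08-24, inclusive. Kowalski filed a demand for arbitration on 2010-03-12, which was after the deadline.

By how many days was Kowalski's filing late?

7 months after 2009-02-05 is September 5, 2009.
Tolling adds 108 days: September 5, 2009 + 108 days = December 22, 2009.
Tolling adds 24 days: December 22, 2009 + 24 days = January 15, 2010.
From August 6, 2009 through August 24, 2009 inclusive is 19 days; tolling adds 19 days: January 15, 2010 + 19 days = February 3, 2010.
February 3, 2010 is a Wednesday and not a legal holiday, so no extension applies.
The deadline is February 3, 2010; from February 3, 2010 to March 12, 2010 is 37 days.

37 days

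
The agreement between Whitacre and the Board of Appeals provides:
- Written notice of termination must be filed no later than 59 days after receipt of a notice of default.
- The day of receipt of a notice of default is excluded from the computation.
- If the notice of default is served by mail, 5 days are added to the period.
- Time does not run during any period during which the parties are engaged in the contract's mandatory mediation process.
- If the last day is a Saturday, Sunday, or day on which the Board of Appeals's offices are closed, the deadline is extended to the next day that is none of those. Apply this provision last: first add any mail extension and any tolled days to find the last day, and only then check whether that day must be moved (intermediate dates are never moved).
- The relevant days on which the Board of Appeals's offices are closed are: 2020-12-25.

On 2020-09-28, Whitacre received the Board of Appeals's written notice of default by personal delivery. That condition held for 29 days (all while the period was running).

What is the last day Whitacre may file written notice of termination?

December 28, 2020

59 days after 2020-09-28 is November 26, 2020.
Service was not by mail, so no mail extension applies.
Tolling adds 29 days: November 26, 2020 + 29 days = December 25, 2020.
December 25, 2020 is a listed holiday; December 26, 2020 is Saturday; December 27, 2020 is Sunday. The next qualifying day is December 28, 2020.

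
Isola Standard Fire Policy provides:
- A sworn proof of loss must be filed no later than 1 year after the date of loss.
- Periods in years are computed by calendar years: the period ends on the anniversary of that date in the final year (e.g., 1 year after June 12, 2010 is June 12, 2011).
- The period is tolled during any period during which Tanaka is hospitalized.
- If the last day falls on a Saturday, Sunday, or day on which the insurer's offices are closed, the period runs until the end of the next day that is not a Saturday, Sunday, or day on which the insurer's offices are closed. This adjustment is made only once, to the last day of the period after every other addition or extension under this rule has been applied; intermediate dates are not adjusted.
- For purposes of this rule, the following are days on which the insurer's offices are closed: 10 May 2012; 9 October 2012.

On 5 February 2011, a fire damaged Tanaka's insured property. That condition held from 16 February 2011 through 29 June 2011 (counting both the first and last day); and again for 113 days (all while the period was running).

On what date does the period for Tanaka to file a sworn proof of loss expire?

1 year after 5 February 2011 is February 5, 2012.
From February 16, 2011 through June 29, 2011 inclusive is 134 days; tolling adds 134 days: February 5, 2012 + 134 days = June 18, 2012.
Tolling adds 113 days: June 18, 2012 + 113 days = October 9, 2012.
October 9, 2012 is a listed holiday. The next qualifying day is October 10, 2012.

October 10, 2012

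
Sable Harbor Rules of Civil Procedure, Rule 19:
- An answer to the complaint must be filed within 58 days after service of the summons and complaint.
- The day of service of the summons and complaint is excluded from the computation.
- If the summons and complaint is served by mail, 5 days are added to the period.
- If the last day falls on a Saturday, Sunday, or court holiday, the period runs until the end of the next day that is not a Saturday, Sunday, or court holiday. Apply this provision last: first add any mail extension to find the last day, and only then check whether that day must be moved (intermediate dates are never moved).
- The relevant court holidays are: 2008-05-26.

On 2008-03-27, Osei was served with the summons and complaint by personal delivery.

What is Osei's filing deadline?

58 days after 2008-03-27 is May 24, 2008.
Service was not by mail, so no mail extension applies.
May 24, 2008 is Saturday; May 25, 2008 is Sunday; May 26, 2008 is a listed holiday. The next qualifying day is May 27, 2008.

May 27, 2008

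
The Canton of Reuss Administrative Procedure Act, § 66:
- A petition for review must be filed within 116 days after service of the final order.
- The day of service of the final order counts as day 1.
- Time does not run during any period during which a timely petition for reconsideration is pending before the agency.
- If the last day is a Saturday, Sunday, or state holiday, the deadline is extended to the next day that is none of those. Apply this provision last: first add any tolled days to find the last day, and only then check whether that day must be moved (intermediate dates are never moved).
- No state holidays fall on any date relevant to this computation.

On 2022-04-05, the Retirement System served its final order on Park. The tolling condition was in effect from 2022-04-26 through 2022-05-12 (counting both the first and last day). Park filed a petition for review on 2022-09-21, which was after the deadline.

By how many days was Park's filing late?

37 days

Counting 2022-04-05 as day 1, day 116 is July 29, 2022.
From April 26, 2022 through May 12, 2022 inclusive is 17 days; tolling adds 17 days: July 29, 2022 + 17 days = August 15, 2022.
August 15, 2022 is a Monday and not a state holiday, so no extension applies.
The deadline is August 15, 2022; from August 15, 2022 to September 21, 2022 is 37 days.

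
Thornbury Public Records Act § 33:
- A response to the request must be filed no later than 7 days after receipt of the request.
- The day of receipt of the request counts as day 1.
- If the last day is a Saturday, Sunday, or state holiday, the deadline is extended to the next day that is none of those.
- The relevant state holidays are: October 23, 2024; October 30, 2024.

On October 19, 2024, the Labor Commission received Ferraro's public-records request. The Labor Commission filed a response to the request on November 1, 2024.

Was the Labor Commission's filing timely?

Counting October 19, 2024 as day 1, day 7 is October 25, 2024.
October 25, 2024 is a Friday and not a state holiday, so no extension applies.
The deadline is October 25, 2024; the filing on November 1, 2024 is after that date.

No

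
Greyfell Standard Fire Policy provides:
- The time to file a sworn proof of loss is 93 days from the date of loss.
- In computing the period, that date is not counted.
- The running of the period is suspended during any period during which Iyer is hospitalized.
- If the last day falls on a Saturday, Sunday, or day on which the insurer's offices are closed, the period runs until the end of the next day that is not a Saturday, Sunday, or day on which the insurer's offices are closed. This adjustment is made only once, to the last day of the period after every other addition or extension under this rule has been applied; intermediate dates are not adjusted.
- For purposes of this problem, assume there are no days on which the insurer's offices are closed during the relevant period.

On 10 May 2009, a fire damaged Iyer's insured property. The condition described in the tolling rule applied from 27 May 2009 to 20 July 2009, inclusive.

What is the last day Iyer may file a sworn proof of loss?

October 5, 2009

93 days after 10 May 2009 is August 11, 2009.
From May 27, 2009 through July 20, 2009 inclusive is 55 days; tolling adds 55 days: August 11, 2009 + 55 days = October 5, 2009.
October 5, 2009 is a Monday and not a day on which the insurer's offices are closed, so no extension applies.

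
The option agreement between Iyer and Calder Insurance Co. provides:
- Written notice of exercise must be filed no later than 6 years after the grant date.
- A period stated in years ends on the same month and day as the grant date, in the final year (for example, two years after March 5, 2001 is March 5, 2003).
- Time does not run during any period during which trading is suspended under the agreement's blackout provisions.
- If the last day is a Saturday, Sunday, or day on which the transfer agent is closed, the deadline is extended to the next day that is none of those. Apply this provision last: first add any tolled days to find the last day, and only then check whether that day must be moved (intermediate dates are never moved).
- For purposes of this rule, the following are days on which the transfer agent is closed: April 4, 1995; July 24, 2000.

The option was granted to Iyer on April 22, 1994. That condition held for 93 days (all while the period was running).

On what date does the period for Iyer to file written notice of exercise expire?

6 years after April 22, 1994 is April 22, 2000.
Tolling adds 93 days: April 22, 2000 + 93 days = July 24, 2000.
July 24, 2000 is a listed holiday. The next qualifying day is July 25, 2000.

July 25, 2000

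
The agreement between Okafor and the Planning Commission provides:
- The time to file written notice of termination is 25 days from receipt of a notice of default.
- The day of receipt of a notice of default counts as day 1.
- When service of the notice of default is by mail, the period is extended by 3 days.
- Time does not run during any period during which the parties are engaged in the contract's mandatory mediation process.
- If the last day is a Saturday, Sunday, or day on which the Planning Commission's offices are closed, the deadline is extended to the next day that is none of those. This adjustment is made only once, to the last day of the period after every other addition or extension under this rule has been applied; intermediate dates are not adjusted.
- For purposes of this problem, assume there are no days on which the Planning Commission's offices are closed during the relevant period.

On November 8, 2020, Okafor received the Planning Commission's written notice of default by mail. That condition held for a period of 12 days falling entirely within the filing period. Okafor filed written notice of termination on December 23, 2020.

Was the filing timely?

No

Counting November 8, 2020 as day 1, day 25 is December 2, 2020.
Service was by mail, adding 3 days: December 2, 2020 + 3 days = December 5, 2020.
Tolling adds 12 days: December 5, 2020 + 12 days = December 17, 2020.
December 17, 2020 is a Thursday and not a day on which the Planning Commission's offices are closed, so no extension applies.
The deadline is December 17, 2020; the filing on December 23, 2020 is after that date.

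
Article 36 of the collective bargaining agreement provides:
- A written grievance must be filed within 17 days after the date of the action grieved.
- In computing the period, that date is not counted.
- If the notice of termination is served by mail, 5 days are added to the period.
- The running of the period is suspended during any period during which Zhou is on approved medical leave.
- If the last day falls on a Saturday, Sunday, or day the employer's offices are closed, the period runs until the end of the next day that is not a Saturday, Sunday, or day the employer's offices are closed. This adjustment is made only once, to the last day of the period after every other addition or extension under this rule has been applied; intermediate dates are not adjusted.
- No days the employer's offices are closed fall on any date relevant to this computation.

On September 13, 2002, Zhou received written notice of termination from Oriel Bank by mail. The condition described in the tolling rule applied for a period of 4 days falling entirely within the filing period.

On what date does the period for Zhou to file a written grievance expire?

October 9, 2002

17 days after September 13, 2002 is September 30, 2002.
Service was by mail, adding 5 days: September 30, 2002 + 5 days = October 5, 2002.
Tolling adds 4 days: October 5, 2002 + 4 days = October 9, 2002.
October 9, 2002 is a Wednesday and not a day the employer's offices are closed, so no extension applies.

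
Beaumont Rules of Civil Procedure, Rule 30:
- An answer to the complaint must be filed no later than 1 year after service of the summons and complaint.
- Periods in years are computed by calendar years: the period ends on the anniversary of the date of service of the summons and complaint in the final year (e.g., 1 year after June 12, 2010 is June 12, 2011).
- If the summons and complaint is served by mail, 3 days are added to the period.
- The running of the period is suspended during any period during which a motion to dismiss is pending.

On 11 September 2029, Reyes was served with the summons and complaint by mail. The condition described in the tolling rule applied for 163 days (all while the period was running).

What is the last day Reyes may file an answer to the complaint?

February 24, 2031

1 year after 11 September 2029 is September 11, 2030.
Service was by mail, adding 3 days: September 11, 2030 + 3 days = September 14, 2030.
Tolling adds 163 days: September 14, 2030 + 163 days = February 24, 2031.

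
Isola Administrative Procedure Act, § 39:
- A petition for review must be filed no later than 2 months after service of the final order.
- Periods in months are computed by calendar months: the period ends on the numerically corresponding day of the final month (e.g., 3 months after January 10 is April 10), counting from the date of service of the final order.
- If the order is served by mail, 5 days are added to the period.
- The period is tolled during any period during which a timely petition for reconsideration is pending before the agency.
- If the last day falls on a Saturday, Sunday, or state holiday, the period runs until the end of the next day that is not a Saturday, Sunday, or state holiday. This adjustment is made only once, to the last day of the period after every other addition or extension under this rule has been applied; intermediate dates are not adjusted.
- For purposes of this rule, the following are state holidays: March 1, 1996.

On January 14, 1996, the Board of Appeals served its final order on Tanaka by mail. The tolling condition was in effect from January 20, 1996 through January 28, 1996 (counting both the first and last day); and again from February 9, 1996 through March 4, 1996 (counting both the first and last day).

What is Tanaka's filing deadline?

April 22, 1996

2 months after January 14, 1996 is March 14, 1996.
Service was by mail, adding 5 days: March 14, 1996 + 5 days = March 19, 1996.
From January 20, 1996 through January 28, 1996 inclusive is 9 days; tolling adds 9 days: March 19, 1996 + 9 days = March 28, 1996.
From February 9, 1996 through March 4, 1996 inclusive is 25 days; tolling adds 25 days: March 28, 1996 + 25 days = April 22, 1996.
April 22, 1996 is a Monday and not a state holiday, so no extension applies.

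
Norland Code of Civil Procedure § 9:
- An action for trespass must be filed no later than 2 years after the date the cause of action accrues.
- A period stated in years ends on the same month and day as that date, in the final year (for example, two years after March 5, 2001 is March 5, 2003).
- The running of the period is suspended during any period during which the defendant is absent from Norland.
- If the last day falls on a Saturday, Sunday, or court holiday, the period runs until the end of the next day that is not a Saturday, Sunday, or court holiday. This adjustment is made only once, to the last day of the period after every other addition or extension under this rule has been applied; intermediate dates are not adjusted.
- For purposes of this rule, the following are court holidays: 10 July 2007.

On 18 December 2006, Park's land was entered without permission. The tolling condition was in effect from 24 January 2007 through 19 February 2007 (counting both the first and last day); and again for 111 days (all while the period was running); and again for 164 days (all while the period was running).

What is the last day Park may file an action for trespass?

2 years after 18 December 2006 is December 18, 2008.
From January 24, 2007 through February 19, 2007 inclusive is 27 days; tolling adds 27 days: December 18, 2008 + 27 days = January 14, 2009.
Tolling adds 111 days: January 14, 2009 + 111 days = May 5, 2009.
Tolling adds 164 days: May 5, 2009 + 164 days = October 16, 2009.
October 16, 2009 is a Friday and not a court holiday, so no extension applies.

October 16, 2009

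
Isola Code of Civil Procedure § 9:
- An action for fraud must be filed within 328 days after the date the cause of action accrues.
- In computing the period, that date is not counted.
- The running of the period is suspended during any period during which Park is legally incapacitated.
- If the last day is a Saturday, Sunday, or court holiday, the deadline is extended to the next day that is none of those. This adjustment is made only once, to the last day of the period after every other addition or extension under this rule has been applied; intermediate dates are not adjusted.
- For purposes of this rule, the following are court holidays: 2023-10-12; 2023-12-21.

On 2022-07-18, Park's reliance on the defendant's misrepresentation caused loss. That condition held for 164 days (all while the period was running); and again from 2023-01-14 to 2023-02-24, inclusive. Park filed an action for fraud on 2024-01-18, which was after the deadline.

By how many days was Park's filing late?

328 days after 2022-07-18 is June 11, 2023.
Tolling adds 164 days: June 11, 2023 + 164 days = November 22, 2023.
From January 14, 2023 through February 24, 2023 inclusive is 42 days; tolling adds 42 days: November 22, 2023 + 42 days = January 3, 2024.
January 3, 2024 is a Wednesday and not a court holiday, so no extension applies.
The deadline is January 3, 2024; from January 3, 2024 to January 18, 2024 is 15 days.

15 days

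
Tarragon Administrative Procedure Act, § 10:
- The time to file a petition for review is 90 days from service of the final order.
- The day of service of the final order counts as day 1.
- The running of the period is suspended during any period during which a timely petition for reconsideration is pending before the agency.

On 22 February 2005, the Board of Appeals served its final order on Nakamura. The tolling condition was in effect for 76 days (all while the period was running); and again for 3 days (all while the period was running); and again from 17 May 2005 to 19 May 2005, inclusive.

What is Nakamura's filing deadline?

Counting 22 February 2005 as day 1, day 90 is May 22, 2005.
Tolling adds 76 days: May 22, 2005 + 76 days = August 6, 2005.
Tolling adds 3 days: August 6, 2005 + 3 days = August 9, 2005.
From May 17, 2005 through May 19, 2005 inclusive is 3 days; tolling adds 3 days: August 9, 2005 + 3 days = August 12, 2005.

August 12, 2005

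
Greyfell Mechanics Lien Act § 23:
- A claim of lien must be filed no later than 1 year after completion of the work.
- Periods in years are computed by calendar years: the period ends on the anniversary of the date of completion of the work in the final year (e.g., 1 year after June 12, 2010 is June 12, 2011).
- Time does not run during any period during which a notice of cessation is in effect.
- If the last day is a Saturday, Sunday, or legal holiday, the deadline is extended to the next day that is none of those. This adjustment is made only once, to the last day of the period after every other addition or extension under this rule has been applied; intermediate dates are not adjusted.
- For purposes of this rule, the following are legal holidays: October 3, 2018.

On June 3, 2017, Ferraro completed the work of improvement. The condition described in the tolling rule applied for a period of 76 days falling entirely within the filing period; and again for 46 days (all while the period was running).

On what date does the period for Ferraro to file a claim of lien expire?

October 4, 2018

1 year after June 3, 2017 is June 3, 2018.
Tolling adds 76 days: June 3, 2018 + 76 days = August 18, 2018.
Tolling adds 46 days: August 18, 2018 + 46 days = October 3, 2018.
October 3, 2018 is a listed holiday. The next qualifying day is October 4, 2018.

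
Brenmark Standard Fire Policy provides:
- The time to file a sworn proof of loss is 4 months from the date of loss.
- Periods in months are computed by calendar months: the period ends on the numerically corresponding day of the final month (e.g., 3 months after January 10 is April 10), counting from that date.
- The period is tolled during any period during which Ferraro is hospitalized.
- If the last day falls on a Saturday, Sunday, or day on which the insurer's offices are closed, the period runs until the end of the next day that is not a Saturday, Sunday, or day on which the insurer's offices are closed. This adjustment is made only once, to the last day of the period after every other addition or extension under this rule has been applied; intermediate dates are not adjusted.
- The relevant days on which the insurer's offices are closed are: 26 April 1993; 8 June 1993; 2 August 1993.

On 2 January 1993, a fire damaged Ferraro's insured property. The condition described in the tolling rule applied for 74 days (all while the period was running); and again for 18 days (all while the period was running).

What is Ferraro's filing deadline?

August 3, 1993

4 months after 2 January 1993 is May 2, 1993.
Tolling adds 74 days: May 2, 1993 + 74 days = July 15, 1993.
Tolling adds 18 days: July 15, 1993 + 18 days = August 2, 1993.
August 2, 1993 is a listed holiday. The next qualifying day is August 3, 1993.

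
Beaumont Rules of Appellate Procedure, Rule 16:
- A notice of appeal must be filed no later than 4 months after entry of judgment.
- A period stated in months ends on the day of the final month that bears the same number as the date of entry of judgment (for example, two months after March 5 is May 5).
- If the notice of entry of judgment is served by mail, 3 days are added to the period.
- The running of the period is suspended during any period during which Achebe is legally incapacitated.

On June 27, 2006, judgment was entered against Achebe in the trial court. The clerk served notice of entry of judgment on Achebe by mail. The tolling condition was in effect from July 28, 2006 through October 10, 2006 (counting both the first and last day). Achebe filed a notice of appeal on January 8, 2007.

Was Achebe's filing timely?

4 months after June 27, 2006 is October 27, 2006.
Service was by mail, adding 3 days: October 27, 2006 + 3 days = October 30, 2006.
From July 28, 2006 through October 10, 2006 inclusive is 75 days; tolling adds 75 days: October 30, 2006 + 75 days = January 13, 2007.
The deadline is January 13, 2007; the filing on January 8, 2007 is on or before that date.

Yes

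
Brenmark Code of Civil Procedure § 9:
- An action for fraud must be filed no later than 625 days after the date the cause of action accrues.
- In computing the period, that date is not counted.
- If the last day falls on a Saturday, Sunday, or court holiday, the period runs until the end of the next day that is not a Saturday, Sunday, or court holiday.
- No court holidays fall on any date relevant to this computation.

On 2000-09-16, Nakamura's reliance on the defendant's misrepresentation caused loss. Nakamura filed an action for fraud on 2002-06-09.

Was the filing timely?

No

625 days after 2000-09-16 is June 3, 2002.
June 3, 2002 is a Monday and not a court holiday, so no extension applies.
The deadline is June 3, 2002; the filing on June 9, 2002 is after that date.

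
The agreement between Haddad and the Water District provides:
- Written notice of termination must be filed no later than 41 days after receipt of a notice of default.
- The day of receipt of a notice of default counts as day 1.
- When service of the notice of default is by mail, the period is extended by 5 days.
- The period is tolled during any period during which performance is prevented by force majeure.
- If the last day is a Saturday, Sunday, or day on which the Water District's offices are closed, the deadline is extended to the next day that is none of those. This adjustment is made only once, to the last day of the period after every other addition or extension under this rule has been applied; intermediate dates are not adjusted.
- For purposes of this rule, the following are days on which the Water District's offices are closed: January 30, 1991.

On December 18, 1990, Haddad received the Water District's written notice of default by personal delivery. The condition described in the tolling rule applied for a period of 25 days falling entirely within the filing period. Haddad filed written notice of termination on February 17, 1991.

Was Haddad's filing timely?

Counting December 18, 1990 as day 1, day 41 is January 27, 1991.
Service was not by mail, so no mail extension applies.
Tolling adds 25 days: January 27, 1991 + 25 days = February 21, 1991.
February 21, 1991 is a Thursday and not a day on which the Water District's offices are closed, so no extension applies.
The deadline is February 21, 1991; the filing on February 17, 1991 is on or before that date.

Yes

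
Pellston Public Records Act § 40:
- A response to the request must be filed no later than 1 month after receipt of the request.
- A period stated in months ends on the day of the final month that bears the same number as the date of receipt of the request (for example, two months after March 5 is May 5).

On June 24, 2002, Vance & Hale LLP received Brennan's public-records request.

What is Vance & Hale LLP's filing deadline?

July 24, 2002

1 month after June 24, 2002 is July 24, 2002.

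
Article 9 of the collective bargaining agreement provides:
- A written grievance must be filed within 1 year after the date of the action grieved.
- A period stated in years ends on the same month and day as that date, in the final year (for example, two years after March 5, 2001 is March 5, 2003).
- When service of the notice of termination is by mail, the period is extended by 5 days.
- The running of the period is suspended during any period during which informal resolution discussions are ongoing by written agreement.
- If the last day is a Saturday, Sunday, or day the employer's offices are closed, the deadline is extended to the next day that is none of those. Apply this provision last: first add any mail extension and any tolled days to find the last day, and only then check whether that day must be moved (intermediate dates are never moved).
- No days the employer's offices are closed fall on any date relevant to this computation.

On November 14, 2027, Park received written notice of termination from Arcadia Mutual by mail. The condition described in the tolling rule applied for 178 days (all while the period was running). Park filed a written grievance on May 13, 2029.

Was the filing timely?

Yes

1 year after November 14, 2027 is November 14, 2028.
Service was by mail, adding 5 days: November 14, 2028 + 5 days = November 19, 2028.
Tolling adds 178 days: November 19, 2028 + 178 days = May 16, 2029.
May 16, 2029 is a Wednesday and not a day the employer's offices are closed, so no extension applies.
The deadline is May 16, 2029; the filing on May 13, 2029 is on or before that date.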